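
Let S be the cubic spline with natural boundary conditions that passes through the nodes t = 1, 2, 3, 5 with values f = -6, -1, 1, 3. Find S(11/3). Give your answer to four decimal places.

Write M_i for S''(x_i). With h_i = 1, 1, 2 and divided differences Δ_i = 5, 2, 1, the continuity of S' gives the tridiagonal system
  1·M_0 + 4·M_1 + 1·M_2 = 6(Δ_1 - Δ_0) = -18
  1·M_1 + 6·M_2 + 2·M_3 = 6(Δ_2 - Δ_1) = -6
Natural end conditions: M_0 = M_3 = 0.
Solving the tridiagonal system: M_0 = 0, M_1 = -102/23, M_2 = -6/23, M_3 = 0.
On [3, 5], S(t) = 1 + 27/23·(t - 3) - 3/23·(t - 3)² + 1/46·(t - 3)³.
With (t - 3) = 2/3: S(11/3) = 1075/621.

1.7311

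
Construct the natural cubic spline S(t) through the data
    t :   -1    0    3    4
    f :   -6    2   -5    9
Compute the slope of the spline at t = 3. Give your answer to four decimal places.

Let m_i = S''(x_i). Step sizes h_i = 1, 3, 1; slopes of the chords Δ_i = (y_(i+1) - y_i)/h_i = 8, -7/3, 14.
  1·m_0 + 8·m_1 + 3·m_2 = 6(Δ_1 - Δ_0) = -62
  3·m_1 + 8·m_2 + 1·m_3 = 6(Δ_2 - Δ_1) = 98
Natural end conditions: m_0 = m_3 = 0.
Solving the tridiagonal system: m_0 = 0, m_1 = -158/11, m_2 = 194/11, m_3 = 0.
On [3, 4], S'(t) = b_2 + 2c_2·(t - 3) + 3d_2·(t - 3)² with b_2 = Δ_2 - h_2(2m_2 + m_3)/6 = 268/33, c_2 = m_2/2 = 97/11, d_2 = (m_3 - m_2)/(6h_2) = -97/33. So S'(3) = 268/33.

8.1212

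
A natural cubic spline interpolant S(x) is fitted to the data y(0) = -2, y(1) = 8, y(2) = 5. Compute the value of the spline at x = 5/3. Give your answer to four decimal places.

Write M_i for S''(x_i). With h_i = 1, 1 and divided differences Δ_i = 10, -3, the continuity of S' gives the tridiagonal system
  1·M_0 + 4·M_1 + 1·M_2 = 6(Δ_1 - Δ_0) = -78
Natural end conditions: M_0 = M_2 = 0.
Solving the tridiagonal system: M_0 = 0, M_1 = -39/2, M_2 = 0.
On [1, 2], S(x) = 8 + 7/2·(x - 1) - 39/4·(x - 1)² + 13/4·(x - 1)³.
With (x - 1) = 2/3: S(5/3) = 188/27.

6.9630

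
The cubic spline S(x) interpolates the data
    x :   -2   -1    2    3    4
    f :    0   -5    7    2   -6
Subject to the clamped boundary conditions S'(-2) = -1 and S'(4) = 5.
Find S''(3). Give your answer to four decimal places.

-13.4737

With σ_i denoting the second derivative at x_i, h_i = 1, 3, 1, 1, and Δ_i = (y_(i+1) − y_i)/h_i = -5, 4, -5, -8:
  1·σ_0 + 8·σ_1 + 3·σ_2 = 6(Δ_1 - Δ_0) = 54
  3·σ_1 + 8·σ_2 + 1·σ_3 = 6(Δ_2 - Δ_1) = -54
  1·σ_2 + 4·σ_3 + 1·σ_4 = 6(Δ_3 - Δ_2) = -18
Clamped end conditions give two more equations: 2h_0·σ_0 + h_0·σ_1 = 6(Δ_0 - S'(-2)) = -24 and h_3·σ_3 + 2h_3·σ_4 = 6(S'(4) - Δ_3) = 78.
Forward elimination and back-substitution give σ_0 = -349/19, σ_1 = 242/19, σ_2 = -187/19, σ_3 = -256/19, σ_4 = 869/19.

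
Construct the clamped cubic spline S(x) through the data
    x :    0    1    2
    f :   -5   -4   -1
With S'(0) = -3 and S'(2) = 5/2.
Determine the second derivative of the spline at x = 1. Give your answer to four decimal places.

Let σ_i = S''(x_i). Step sizes h_i = 1, 1; slopes of the chords Δ_i = (y_(i+1) - y_i)/h_i = 1, 3.
  1·σ_0 + 4·σ_1 + 1·σ_2 = 6(Δ_1 - Δ_0) = 12
Clamped end conditions give two more equations: 2h_0·σ_0 + h_0·σ_1 = 6(Δ_0 - S'(0)) = 24 and h_1·σ_1 + 2h_1·σ_2 = 6(S'(2) - Δ_1) = -3.
Hence σ_0 = 47/4, σ_1 = 1/2, σ_2 = -7/4.

0.5000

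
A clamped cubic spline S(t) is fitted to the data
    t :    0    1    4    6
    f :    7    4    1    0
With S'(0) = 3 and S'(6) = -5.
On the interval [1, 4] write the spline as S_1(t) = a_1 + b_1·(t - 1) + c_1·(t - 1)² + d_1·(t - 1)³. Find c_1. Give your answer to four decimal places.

Put m_i = S'' at the i-th knot. Here h = (1, 3, 2) and Δ = (-3, -1, -1/2), so the interior equations h_(i-1)·m_(i-1) + 2(h_(i-1)+h_i)·m_i + h_i·m_(i+1) = 6(Δ_i − Δ_(i-1)) read
  1·m_0 + 8·m_1 + 3·m_2 = 6(Δ_1 - Δ_0) = 12
  3·m_1 + 10·m_2 + 2·m_3 = 6(Δ_2 - Δ_1) = 3
Clamped end conditions give two more equations: 2h_0·m_0 + h_0·m_1 = 6(Δ_0 - S'(0)) = -36 and h_2·m_2 + 2h_2·m_3 = 6(S'(6) - Δ_2) = -27.
Forward elimination and back-substitution give m_0 = -517/26, m_1 = 49/13, m_2 = 15/26, m_3 = -183/26.
On [1, 4], with S_1(t) = a_1 + b_1·(t - 1) + c_1·(t - 1)² + d_1·(t - 1)³: c_1 = m_1/2 = 49/26, d_1 = (m_2 - m_1)/(6h_1) = -83/468, b_1 = Δ_1 - h_1(2m_1 + m_2)/6 = -263/52.

1.8846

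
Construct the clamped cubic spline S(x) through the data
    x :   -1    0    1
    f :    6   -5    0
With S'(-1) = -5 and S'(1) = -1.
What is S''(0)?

44

Let m_i = S''(x_i). Step sizes h_i = 1, 1; slopes of the chords Δ_i = (y_(i+1) - y_i)/h_i = -11, 5.
  1·m_0 + 4·m_1 + 1·m_2 = 6(Δ_1 - Δ_0) = 96
Clamped end conditions give two more equations: 2h_0·m_0 + h_0·m_1 = 6(Δ_0 - S'(-1)) = -36 and h_1·m_1 + 2h_1·m_2 = 6(S'(1) - Δ_1) = -36.
Hence m_0 = -40, m_1 = 44, m_2 = -40.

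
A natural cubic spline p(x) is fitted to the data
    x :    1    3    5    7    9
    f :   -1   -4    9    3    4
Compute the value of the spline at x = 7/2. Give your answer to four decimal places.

With σ_i denoting the second derivative at x_i, h_i = 2, 2, 2, 2, and Δ_i = (y_(i+1) − y_i)/h_i = -3/2, 13/2, -3, 1/2:
  2·σ_0 + 8·σ_1 + 2·σ_2 = 6(Δ_1 - Δ_0) = 48
  2·σ_1 + 8·σ_2 + 2·σ_3 = 6(Δ_2 - Δ_1) = -57
  2·σ_2 + 8·σ_3 + 2·σ_4 = 6(Δ_3 - Δ_2) = 21
Natural end conditions: σ_0 = σ_4 = 0.
Forward elimination and back-substitution give σ_0 = 0, σ_1 = 969/112, σ_2 = -297/28, σ_3 = 591/112, σ_4 = 0.
On [3, 5], p(x) = -4 + 239/56·(x - 3) + 969/224·(x - 3)² - 719/448·(x - 3)³.
With (x - 3) = 1/2: p(7/2) = -3531/3584.

-0.9852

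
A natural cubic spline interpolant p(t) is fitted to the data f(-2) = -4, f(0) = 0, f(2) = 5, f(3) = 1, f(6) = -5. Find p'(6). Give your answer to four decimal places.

-0.7703

Write M_i for p''(x_i). With h_i = 2, 2, 1, 3 and divided differences Δ_i = 2, 5/2, -4, -2, the continuity of p' gives the tridiagonal system
  2·M_0 + 8·M_1 + 2·M_2 = 6(Δ_1 - Δ_0) = 3
  2·M_1 + 6·M_2 + 1·M_3 = 6(Δ_2 - Δ_1) = -39
  1·M_2 + 8·M_3 + 3·M_4 = 6(Δ_3 - Δ_2) = 12
Natural end conditions: M_0 = M_4 = 0.
Solving the tridiagonal system: M_0 = 0, M_1 = 789/344, M_2 = -330/43, M_3 = 423/172, M_4 = 0.
On [3, 6], p'(t) = b_3 + 2c_3·(t - 3) + 3d_3·(t - 3)² with b_3 = Δ_3 - h_3(2M_3 + M_4)/6 = -767/172, c_3 = M_3/2 = 423/344, d_3 = (M_4 - M_3)/(6h_3) = -47/344. So p'(6) = -265/344.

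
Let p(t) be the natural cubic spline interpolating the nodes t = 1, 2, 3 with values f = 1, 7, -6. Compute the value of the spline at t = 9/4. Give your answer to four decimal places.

5.3086

With m_i denoting the second derivative at x_i, h_i = 1, 1, and Δ_i = (y_(i+1) − y_i)/h_i = 6, -13:
  1·m_0 + 4·m_1 + 1·m_2 = 6(Δ_1 - Δ_0) = -114
Natural end conditions: m_0 = m_2 = 0.
Solving the tridiagonal system: m_0 = 0, m_1 = -57/2, m_2 = 0.
On [2, 3], p(t) = 7 - 7/2·(t - 2) - 57/4·(t - 2)² + 19/4·(t - 2)³.
With (t - 2) = 1/4: p(9/4) = 1359/256.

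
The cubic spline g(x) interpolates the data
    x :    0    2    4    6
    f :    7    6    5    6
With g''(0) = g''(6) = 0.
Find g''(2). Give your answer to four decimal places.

-0.2000

With σ_i denoting the second derivative at x_i, h_i = 2, 2, 2, and Δ_i = (y_(i+1) − y_i)/h_i = -1/2, -1/2, 1/2:
  2·σ_0 + 8·σ_1 + 2·σ_2 = 6(Δ_1 - Δ_0) = 0
  2·σ_1 + 8·σ_2 + 2·σ_3 = 6(Δ_2 - Δ_1) = 6
Natural end conditions: σ_0 = σ_3 = 0.
Hence σ_0 = 0, σ_1 = -1/5, σ_2 = 4/5, σ_3 = 0.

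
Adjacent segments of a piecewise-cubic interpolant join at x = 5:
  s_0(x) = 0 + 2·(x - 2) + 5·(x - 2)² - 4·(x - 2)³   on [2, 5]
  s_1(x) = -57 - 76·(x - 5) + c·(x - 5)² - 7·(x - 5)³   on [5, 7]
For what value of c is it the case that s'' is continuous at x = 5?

s_0''(x) = 10 - 24·(x - 2), so s_0''(5) = -62. On the right, s_1''(5) = 2c, so c = -31.

-31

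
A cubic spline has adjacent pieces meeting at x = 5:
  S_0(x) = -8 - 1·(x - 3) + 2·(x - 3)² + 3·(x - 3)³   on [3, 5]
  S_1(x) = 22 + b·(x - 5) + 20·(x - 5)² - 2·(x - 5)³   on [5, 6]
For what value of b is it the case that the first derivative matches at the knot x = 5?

S_0'(x) = -1 + 4·(x - 3) + 9·(x - 3)², so S_0'(5) = 43. On the right, S_1'(5) = b, so b = 43.

43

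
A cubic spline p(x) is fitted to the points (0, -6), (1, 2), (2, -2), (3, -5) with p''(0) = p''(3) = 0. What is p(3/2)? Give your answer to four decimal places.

With M_i denoting the second derivative at x_i, h_i = 1, 1, 1, and Δ_i = (y_(i+1) − y_i)/h_i = 8, -4, -3:
  1·M_0 + 4·M_1 + 1·M_2 = 6(Δ_1 - Δ_0) = -72
  1·M_1 + 4·M_2 + 1·M_3 = 6(Δ_2 - Δ_1) = 6
Natural end conditions: M_0 = M_3 = 0.
Solving: M_0 = 0, M_1 = -98/5, M_2 = 32/5, M_3 = 0.
On [1, 2], p(x) = 2 + 22/15·(x - 1) - 49/5·(x - 1)² + 13/3·(x - 1)³.
With (x - 1) = 1/2: p(3/2) = 33/40.

0.8250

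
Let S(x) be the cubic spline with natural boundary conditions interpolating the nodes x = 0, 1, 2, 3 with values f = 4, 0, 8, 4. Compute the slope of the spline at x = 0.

Put m_i = S'' at the i-th knot. Here h = (1, 1, 1) and Δ = (-4, 8, -4), so the interior equations h_(i-1)·m_(i-1) + 2(h_(i-1)+h_i)·m_i + h_i·m_(i+1) = 6(Δ_i − Δ_(i-1)) read
  1·m_0 + 4·m_1 + 1·m_2 = 6(Δ_1 - Δ_0) = 72
  1·m_1 + 4·m_2 + 1·m_3 = 6(Δ_2 - Δ_1) = -72
Natural end conditions: m_0 = m_3 = 0.
Solving the tridiagonal system: m_0 = 0, m_1 = 24, m_2 = -24, m_3 = 0.
On [0, 1], S'(x) = b_0 + 2c_0·x + 3d_0·x² with b_0 = Δ_0 - h_0(2m_0 + m_1)/6 = -8, c_0 = m_0/2 = 0, d_0 = (m_1 - m_0)/(6h_0) = 4. So S'(0) = -8.

-8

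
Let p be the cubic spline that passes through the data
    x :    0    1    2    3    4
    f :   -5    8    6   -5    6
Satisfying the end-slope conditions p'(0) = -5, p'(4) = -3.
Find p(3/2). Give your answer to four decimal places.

10.3862

Put M_i = p'' at the i-th knot. Here h = (1, 1, 1, 1) and Δ = (13, -2, -11, 11), so the interior equations h_(i-1)·M_(i-1) + 2(h_(i-1)+h_i)·M_i + h_i·M_(i+1) = 6(Δ_i − Δ_(i-1)) read
  1·M_0 + 4·M_1 + 1·M_2 = 6(Δ_1 - Δ_0) = -90
  1·M_1 + 4·M_2 + 1·M_3 = 6(Δ_2 - Δ_1) = -54
  1·M_2 + 4·M_3 + 1·M_4 = 6(Δ_3 - Δ_2) = 132
Clamped end conditions give two more equations: 2h_0·M_0 + h_0·M_1 = 6(Δ_0 - p'(0)) = 108 and h_3·M_3 + 2h_3·M_4 = 6(p'(4) - Δ_3) = -84.
Solving the tridiagonal system: M_0 = 2015/28, M_1 = -503/14, M_2 = -73/4, M_3 = 769/14, M_4 = -1945/28.
On [1, 2], p(x) = 8 + 729/56·(x - 1) - 503/28·(x - 1)² + 165/56·(x - 1)³.
With (x - 1) = 1/2: p(3/2) = 4653/448.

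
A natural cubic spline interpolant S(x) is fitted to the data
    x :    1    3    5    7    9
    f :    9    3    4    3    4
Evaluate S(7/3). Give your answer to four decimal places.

4.2394

Let σ_i = S''(x_i). Step sizes h_i = 2, 2, 2, 2; slopes of the chords Δ_i = (y_(i+1) - y_i)/h_i = -3, 1/2, -1/2, 1/2.
  2·σ_0 + 8·σ_1 + 2·σ_2 = 6(Δ_1 - Δ_0) = 21
  2·σ_1 + 8·σ_2 + 2·σ_3 = 6(Δ_2 - Δ_1) = -6
  2·σ_2 + 8·σ_3 + 2·σ_4 = 6(Δ_3 - Δ_2) = 6
Natural end conditions: σ_0 = σ_4 = 0.
Forward elimination and back-substitution give σ_0 = 0, σ_1 = 345/112, σ_2 = -51/28, σ_3 = 135/112, σ_4 = 0.
On [1, 3], S(x) = 9 - 451/112·(x - 1) + 0·(x - 1)² + 115/448·(x - 1)³.
With (x - 1) = 4/3: S(7/3) = 3205/756.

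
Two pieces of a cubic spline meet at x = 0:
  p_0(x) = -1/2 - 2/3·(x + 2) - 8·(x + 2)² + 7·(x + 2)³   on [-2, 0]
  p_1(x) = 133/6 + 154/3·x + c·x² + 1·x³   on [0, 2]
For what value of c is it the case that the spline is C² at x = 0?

p_0''(x) = -16 + 42·(x + 2), so p_0''(0) = 68. On the right, p_1''(0) = 2c, so c = 34.

34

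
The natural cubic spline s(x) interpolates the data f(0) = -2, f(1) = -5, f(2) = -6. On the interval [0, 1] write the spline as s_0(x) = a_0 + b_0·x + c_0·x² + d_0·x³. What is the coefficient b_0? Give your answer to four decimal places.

With M_i denoting the second derivative at x_i, h_i = 1, 1, and Δ_i = (y_(i+1) − y_i)/h_i = -3, -1:
  1·M_0 + 4·M_1 + 1·M_2 = 6(Δ_1 - Δ_0) = 12
Natural end conditions: M_0 = M_2 = 0.
Solving: M_0 = 0, M_1 = 3, M_2 = 0.
On [0, 1], with s_0(x) = a_0 + b_0·x + c_0·x² + d_0·x³: c_0 = M_0/2 = 0, d_0 = (M_1 - M_0)/(6h_0) = 1/2, b_0 = Δ_0 - h_0(2M_0 + M_1)/6 = -7/2.

-3.5000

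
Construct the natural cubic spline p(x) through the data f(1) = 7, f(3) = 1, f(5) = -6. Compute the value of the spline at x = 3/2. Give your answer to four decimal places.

With m_i denoting the second derivative at x_i, h_i = 2, 2, and Δ_i = (y_(i+1) − y_i)/h_i = -3, -7/2:
  2·m_0 + 8·m_1 + 2·m_2 = 6(Δ_1 - Δ_0) = -3
Natural end conditions: m_0 = m_2 = 0.
Forward elimination and back-substitution give m_0 = 0, m_1 = -3/8, m_2 = 0.
On [1, 3], p(x) = 7 - 23/8·(x - 1) + 0·(x - 1)² - 1/32·(x - 1)³.
With (x - 1) = 1/2: p(3/2) = 1423/256.

5.5586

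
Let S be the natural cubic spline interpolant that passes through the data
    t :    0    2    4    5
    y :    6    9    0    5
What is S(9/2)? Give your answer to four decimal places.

1.7500

With M_i denoting the second derivative at x_i, h_i = 2, 2, 1, and Δ_i = (y_(i+1) − y_i)/h_i = 3/2, -9/2, 5:
  2·M_0 + 8·M_1 + 2·M_2 = 6(Δ_1 - Δ_0) = -36
  2·M_1 + 6·M_2 + 1·M_3 = 6(Δ_2 - Δ_1) = 57
Natural end conditions: M_0 = M_3 = 0.
Solving: M_0 = 0, M_1 = -15/2, M_2 = 12, M_3 = 0.
On [4, 5], S(t) = 0 + 1·(t - 4) + 6·(t - 4)² - 2·(t - 4)³.
With (t - 4) = 1/2: S(9/2) = 7/4.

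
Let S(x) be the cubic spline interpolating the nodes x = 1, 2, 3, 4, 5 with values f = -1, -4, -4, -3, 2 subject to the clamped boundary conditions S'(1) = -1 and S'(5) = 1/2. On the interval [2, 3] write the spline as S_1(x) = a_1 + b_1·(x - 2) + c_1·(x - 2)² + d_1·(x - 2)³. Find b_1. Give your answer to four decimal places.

-2.0446

Write M_i for S''(x_i). With h_i = 1, 1, 1, 1 and divided differences Δ_i = -3, 0, 1, 5, the continuity of S' gives the tridiagonal system
  1·M_0 + 4·M_1 + 1·M_2 = 6(Δ_1 - Δ_0) = 18
  1·M_1 + 4·M_2 + 1·M_3 = 6(Δ_2 - Δ_1) = 6
  1·M_2 + 4·M_3 + 1·M_4 = 6(Δ_3 - Δ_2) = 24
Clamped end conditions give two more equations: 2h_0·M_0 + h_0·M_1 = 6(Δ_0 - S'(1)) = -12 and h_3·M_3 + 2h_3·M_4 = 6(S'(5) - Δ_3) = -27.
Solving: M_0 = -555/56, M_1 = 219/28, M_2 = -27/8, M_3 = 327/28, M_4 = -1083/56.
On [2, 3], with S_1(x) = a_1 + b_1·(x - 2) + c_1·(x - 2)² + d_1·(x - 2)³: c_1 = M_1/2 = 219/56, d_1 = (M_2 - M_1)/(6h_1) = -209/112, b_1 = Δ_1 - h_1(2M_1 + M_2)/6 = -229/112.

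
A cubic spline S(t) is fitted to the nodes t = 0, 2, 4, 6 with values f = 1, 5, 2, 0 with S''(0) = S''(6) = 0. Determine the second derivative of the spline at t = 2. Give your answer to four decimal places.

-2.9000

Write M_i for S''(x_i). With h_i = 2, 2, 2 and divided differences Δ_i = 2, -3/2, -1, the continuity of S' gives the tridiagonal system
  2·M_0 + 8·M_1 + 2·M_2 = 6(Δ_1 - Δ_0) = -21
  2·M_1 + 8·M_2 + 2·M_3 = 6(Δ_2 - Δ_1) = 3
Natural end conditions: M_0 = M_3 = 0.
Forward elimination and back-substitution give M_0 = 0, M_1 = -29/10, M_2 = 11/10, M_3 = 0.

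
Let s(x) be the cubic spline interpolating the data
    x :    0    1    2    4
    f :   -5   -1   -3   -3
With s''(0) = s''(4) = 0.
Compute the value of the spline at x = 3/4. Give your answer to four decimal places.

-1.4579

Put M_i = s'' at the i-th knot. Here h = (1, 1, 2) and Δ = (4, -2, 0), so the interior equations h_(i-1)·M_(i-1) + 2(h_(i-1)+h_i)·M_i + h_i·M_(i+1) = 6(Δ_i − Δ_(i-1)) read
  1·M_0 + 4·M_1 + 1·M_2 = 6(Δ_1 - Δ_0) = -36
  1·M_1 + 6·M_2 + 2·M_3 = 6(Δ_2 - Δ_1) = 12
Natural end conditions: M_0 = M_3 = 0.
Solving the tridiagonal system: M_0 = 0, M_1 = -228/23, M_2 = 84/23, M_3 = 0.
On [0, 1], s(x) = -5 + 130/23·x + 0·x² - 38/23·x³.
With x = 3/4: s(3/4) = -1073/736.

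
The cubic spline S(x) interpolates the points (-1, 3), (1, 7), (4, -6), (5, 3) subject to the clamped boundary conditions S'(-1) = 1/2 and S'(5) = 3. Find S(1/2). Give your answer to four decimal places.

With M_i denoting the second derivative at x_i, h_i = 2, 3, 1, and Δ_i = (y_(i+1) − y_i)/h_i = 2, -13/3, 9:
  2·M_0 + 10·M_1 + 3·M_2 = 6(Δ_1 - Δ_0) = -38
  3·M_1 + 8·M_2 + 1·M_3 = 6(Δ_2 - Δ_1) = 80
Clamped end conditions give two more equations: 2h_0·M_0 + h_0·M_1 = 6(Δ_0 - S'(-1)) = 9 and h_2·M_2 + 2h_2·M_3 = 6(S'(5) - Δ_2) = -36.
Hence M_0 = 292/39, M_1 = -817/78, M_2 = 673/39, M_3 = -2077/78.
On [-1, 1], S(x) = 3 + 1/2·(x + 1) + 146/39·(x + 1)² - 467/312·(x + 1)³.
With (x + 1) = 3/2: S(1/2) = 5925/832.

7.1214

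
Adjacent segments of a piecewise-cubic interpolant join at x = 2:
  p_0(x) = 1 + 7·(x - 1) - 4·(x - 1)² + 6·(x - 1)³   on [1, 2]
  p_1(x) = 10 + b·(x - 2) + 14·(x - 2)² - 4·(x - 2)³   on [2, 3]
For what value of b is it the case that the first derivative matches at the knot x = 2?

p_0'(x) = 7 - 8·(x - 1) + 18·(x - 1)², so p_0'(2) = 17. On the right, p_1'(2) = b, so b = 17.

17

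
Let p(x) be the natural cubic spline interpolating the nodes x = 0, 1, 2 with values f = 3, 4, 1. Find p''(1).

Let σ_i = p''(x_i). Step sizes h_i = 1, 1; slopes of the chords Δ_i = (y_(i+1) - y_i)/h_i = 1, -3.
  1·σ_0 + 4·σ_1 + 1·σ_2 = 6(Δ_1 - Δ_0) = -24
Natural end conditions: σ_0 = σ_2 = 0.
Solving: σ_0 = 0, σ_1 = -6, σ_2 = 0.

-6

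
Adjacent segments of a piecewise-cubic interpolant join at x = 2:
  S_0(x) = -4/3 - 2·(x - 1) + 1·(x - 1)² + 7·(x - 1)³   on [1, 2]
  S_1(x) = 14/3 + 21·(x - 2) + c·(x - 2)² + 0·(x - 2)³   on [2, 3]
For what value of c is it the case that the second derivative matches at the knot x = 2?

22

S_0''(x) = 2 + 42·(x - 1), so S_0''(2) = 44. On the right, S_1''(2) = 2c, so c = 22.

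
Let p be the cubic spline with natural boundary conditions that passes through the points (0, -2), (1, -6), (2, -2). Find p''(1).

12

Write σ_i for p''(x_i). With h_i = 1, 1 and divided differences Δ_i = -4, 4, the continuity of p' gives the tridiagonal system
  1·σ_0 + 4·σ_1 + 1·σ_2 = 6(Δ_1 - Δ_0) = 48
Natural end conditions: σ_0 = σ_2 = 0.
Solving the tridiagonal system: σ_0 = 0, σ_1 = 12, σ_2 = 0.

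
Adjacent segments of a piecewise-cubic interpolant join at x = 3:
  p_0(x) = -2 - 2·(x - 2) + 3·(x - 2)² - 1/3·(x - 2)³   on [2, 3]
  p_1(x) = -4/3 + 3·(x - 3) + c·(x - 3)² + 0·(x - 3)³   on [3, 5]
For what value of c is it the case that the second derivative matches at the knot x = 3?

2

p_0''(x) = 6 - 2·(x - 2), so p_0''(3) = 4. On the right, p_1''(3) = 2c, so c = 2.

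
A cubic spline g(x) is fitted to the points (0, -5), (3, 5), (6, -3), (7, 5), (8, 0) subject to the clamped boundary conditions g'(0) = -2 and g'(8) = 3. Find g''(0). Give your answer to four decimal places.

With M_i denoting the second derivative at x_i, h_i = 3, 3, 1, 1, and Δ_i = (y_(i+1) − y_i)/h_i = 10/3, -8/3, 8, -5:
  3·M_0 + 12·M_1 + 3·M_2 = 6(Δ_1 - Δ_0) = -36
  3·M_1 + 8·M_2 + 1·M_3 = 6(Δ_2 - Δ_1) = 64
  1·M_2 + 4·M_3 + 1·M_4 = 6(Δ_3 - Δ_2) = -78
Clamped end conditions give two more equations: 2h_0·M_0 + h_0·M_1 = 6(Δ_0 - g'(0)) = 32 and h_3·M_3 + 2h_3·M_4 = 6(g'(8) - Δ_3) = 48.
Forward elimination and back-substitution give M_0 = 845/84, M_1 = -397/42, M_2 = 63/4, M_3 = -471/14, M_4 = 1143/28.

10.0595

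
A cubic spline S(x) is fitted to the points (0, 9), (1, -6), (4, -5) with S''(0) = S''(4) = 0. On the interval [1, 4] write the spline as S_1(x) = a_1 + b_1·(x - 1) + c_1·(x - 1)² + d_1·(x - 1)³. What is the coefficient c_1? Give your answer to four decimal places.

With M_i denoting the second derivative at x_i, h_i = 1, 3, and Δ_i = (y_(i+1) − y_i)/h_i = -15, 1/3:
  1·M_0 + 8·M_1 + 3·M_2 = 6(Δ_1 - Δ_0) = 92
Natural end conditions: M_0 = M_2 = 0.
Solving the tridiagonal system: M_0 = 0, M_1 = 23/2, M_2 = 0.
On [1, 4], with S_1(x) = a_1 + b_1·(x - 1) + c_1·(x - 1)² + d_1·(x - 1)³: c_1 = M_1/2 = 23/4, d_1 = (M_2 - M_1)/(6h_1) = -23/36, b_1 = Δ_1 - h_1(2M_1 + M_2)/6 = -67/6.

5.7500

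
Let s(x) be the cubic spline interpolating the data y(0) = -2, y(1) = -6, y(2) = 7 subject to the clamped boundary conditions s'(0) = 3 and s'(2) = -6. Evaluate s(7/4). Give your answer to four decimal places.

With m_i denoting the second derivative at x_i, h_i = 1, 1, and Δ_i = (y_(i+1) − y_i)/h_i = -4, 13:
  1·m_0 + 4·m_1 + 1·m_2 = 6(Δ_1 - Δ_0) = 102
Clamped end conditions give two more equations: 2h_0·m_0 + h_0·m_1 = 6(Δ_0 - s'(0)) = -42 and h_1·m_1 + 2h_1·m_2 = 6(s'(2) - Δ_1) = -114.
Solving the tridiagonal system: m_0 = -51, m_1 = 60, m_2 = -87.
On [1, 2], s(x) = -6 + 15/2·(x - 1) + 30·(x - 1)² - 49/2·(x - 1)³.
With (x - 1) = 3/4: s(7/4) = 789/128.

6.1641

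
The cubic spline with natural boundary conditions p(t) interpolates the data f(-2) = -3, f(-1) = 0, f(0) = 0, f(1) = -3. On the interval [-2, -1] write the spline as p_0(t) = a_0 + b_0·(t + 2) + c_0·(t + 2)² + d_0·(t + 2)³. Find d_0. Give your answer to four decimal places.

-0.6000

With m_i denoting the second derivative at x_i, h_i = 1, 1, 1, and Δ_i = (y_(i+1) − y_i)/h_i = 3, 0, -3:
  1·m_0 + 4·m_1 + 1·m_2 = 6(Δ_1 - Δ_0) = -18
  1·m_1 + 4·m_2 + 1·m_3 = 6(Δ_2 - Δ_1) = -18
Natural end conditions: m_0 = m_3 = 0.
Solving: m_0 = 0, m_1 = -18/5, m_2 = -18/5, m_3 = 0.
On [-2, -1], with p_0(t) = a_0 + b_0·(t + 2) + c_0·(t + 2)² + d_0·(t + 2)³: c_0 = m_0/2 = 0, d_0 = (m_1 - m_0)/(6h_0) = -3/5, b_0 = Δ_0 - h_0(2m_0 + m_1)/6 = 18/5.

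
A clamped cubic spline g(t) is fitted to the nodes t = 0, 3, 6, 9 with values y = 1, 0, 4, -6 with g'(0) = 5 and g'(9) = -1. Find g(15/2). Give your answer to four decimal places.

With M_i denoting the second derivative at x_i, h_i = 3, 3, 3, and Δ_i = (y_(i+1) − y_i)/h_i = -1/3, 4/3, -10/3:
  3·M_0 + 12·M_1 + 3·M_2 = 6(Δ_1 - Δ_0) = 10
  3·M_1 + 12·M_2 + 3·M_3 = 6(Δ_2 - Δ_1) = -28
Clamped end conditions give two more equations: 2h_0·M_0 + h_0·M_1 = 6(Δ_0 - g'(0)) = -32 and h_2·M_2 + 2h_2·M_3 = 6(g'(9) - Δ_2) = 14.
Solving the tridiagonal system: M_0 = -36/5, M_1 = 56/15, M_2 = -22/5, M_3 = 68/15.
On [6, 9], g(t) = 4 - 6/5·(t - 6) - 11/5·(t - 6)² + 67/135·(t - 6)³.
With (t - 6) = 3/2: g(15/2) = -43/40.

-1.0750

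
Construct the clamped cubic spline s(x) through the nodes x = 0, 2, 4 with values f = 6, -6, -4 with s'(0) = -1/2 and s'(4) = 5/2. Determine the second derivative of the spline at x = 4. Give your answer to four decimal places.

-2.2500

Put m_i = s'' at the i-th knot. Here h = (2, 2) and Δ = (-6, 1), so the interior equations h_(i-1)·m_(i-1) + 2(h_(i-1)+h_i)·m_i + h_i·m_(i+1) = 6(Δ_i − Δ_(i-1)) read
  2·m_0 + 8·m_1 + 2·m_2 = 6(Δ_1 - Δ_0) = 42
Clamped end conditions give two more equations: 2h_0·m_0 + h_0·m_1 = 6(Δ_0 - s'(0)) = -33 and h_1·m_1 + 2h_1·m_2 = 6(s'(4) - Δ_1) = 9.
Solving the tridiagonal system: m_0 = -51/4, m_1 = 9, m_2 = -9/4.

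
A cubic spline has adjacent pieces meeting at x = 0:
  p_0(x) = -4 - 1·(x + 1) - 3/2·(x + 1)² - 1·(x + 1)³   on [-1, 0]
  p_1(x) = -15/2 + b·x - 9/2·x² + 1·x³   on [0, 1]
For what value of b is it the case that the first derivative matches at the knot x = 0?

-7

p_0'(x) = -1 - 3·(x + 1) - 3·(x + 1)², so p_0'(0) = -7. On the right, p_1'(0) = b, so b = -7.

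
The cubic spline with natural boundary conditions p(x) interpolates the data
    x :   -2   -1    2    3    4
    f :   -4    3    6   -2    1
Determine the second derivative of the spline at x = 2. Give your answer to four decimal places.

Write M_i for p''(x_i). With h_i = 1, 3, 1, 1 and divided differences Δ_i = 7, 1, -8, 3, the continuity of p' gives the tridiagonal system
  1·M_0 + 8·M_1 + 3·M_2 = 6(Δ_1 - Δ_0) = -36
  3·M_1 + 8·M_2 + 1·M_3 = 6(Δ_2 - Δ_1) = -54
  1·M_2 + 4·M_3 + 1·M_4 = 6(Δ_3 - Δ_2) = 66
Natural end conditions: M_0 = M_4 = 0.
Forward elimination and back-substitution give M_0 = 0, M_1 = -135/106, M_2 = -456/53, M_3 = 1977/106, M_4 = 0.

-8.6038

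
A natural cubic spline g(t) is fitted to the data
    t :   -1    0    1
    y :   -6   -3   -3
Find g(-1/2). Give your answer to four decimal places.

-4.2188

Write m_i for g''(x_i). With h_i = 1, 1 and divided differences Δ_i = 3, 0, the continuity of g' gives the tridiagonal system
  1·m_0 + 4·m_1 + 1·m_2 = 6(Δ_1 - Δ_0) = -18
Natural end conditions: m_0 = m_2 = 0.
Solving the tridiagonal system: m_0 = 0, m_1 = -9/2, m_2 = 0.
On [-1, 0], g(t) = -6 + 15/4·(t + 1) + 0·(t + 1)² - 3/4·(t + 1)³.
With (t + 1) = 1/2: g(-1/2) = -135/32.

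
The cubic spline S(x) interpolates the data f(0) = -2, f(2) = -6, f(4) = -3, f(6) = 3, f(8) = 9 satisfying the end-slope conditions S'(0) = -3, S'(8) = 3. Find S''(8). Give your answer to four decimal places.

0.0804

With m_i denoting the second derivative at x_i, h_i = 2, 2, 2, 2, and Δ_i = (y_(i+1) − y_i)/h_i = -2, 3/2, 3, 3:
  2·m_0 + 8·m_1 + 2·m_2 = 6(Δ_1 - Δ_0) = 21
  2·m_1 + 8·m_2 + 2·m_3 = 6(Δ_2 - Δ_1) = 9
  2·m_2 + 8·m_3 + 2·m_4 = 6(Δ_3 - Δ_2) = 0
Clamped end conditions give two more equations: 2h_0·m_0 + h_0·m_1 = 6(Δ_0 - S'(0)) = 6 and h_3·m_3 + 2h_3·m_4 = 6(S'(8) - Δ_3) = 0.
Forward elimination and back-substitution give m_0 = 33/112, m_1 = 135/56, m_2 = 9/16, m_3 = -9/56, m_4 = 9/112.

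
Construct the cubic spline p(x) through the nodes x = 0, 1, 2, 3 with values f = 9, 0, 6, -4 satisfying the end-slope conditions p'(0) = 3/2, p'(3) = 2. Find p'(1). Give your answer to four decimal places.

-1.8667

Write M_i for p''(x_i). With h_i = 1, 1, 1 and divided differences Δ_i = -9, 6, -10, the continuity of p' gives the tridiagonal system
  1·M_0 + 4·M_1 + 1·M_2 = 6(Δ_1 - Δ_0) = 90
  1·M_1 + 4·M_2 + 1·M_3 = 6(Δ_2 - Δ_1) = -96
Clamped end conditions give two more equations: 2h_0·M_0 + h_0·M_1 = 6(Δ_0 - p'(0)) = -63 and h_2·M_2 + 2h_2·M_3 = 6(p'(3) - Δ_2) = 72.
Hence M_0 = -844/15, M_1 = 743/15, M_2 = -778/15, M_3 = 929/15.
On [1, 2], p'(x) = b_1 + 2c_1·(x - 1) + 3d_1·(x - 1)² with b_1 = Δ_1 - h_1(2M_1 + M_2)/6 = -28/15, c_1 = M_1/2 = 743/30, d_1 = (M_2 - M_1)/(6h_1) = -169/10. So p'(1) = -28/15.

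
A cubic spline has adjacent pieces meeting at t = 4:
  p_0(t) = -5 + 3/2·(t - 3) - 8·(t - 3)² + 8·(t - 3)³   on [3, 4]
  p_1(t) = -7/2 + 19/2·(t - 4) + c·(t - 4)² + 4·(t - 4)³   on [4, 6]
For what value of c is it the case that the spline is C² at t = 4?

p_0''(t) = -16 + 48·(t - 3), so p_0''(4) = 32. On the right, p_1''(4) = 2c, so c = 16.

16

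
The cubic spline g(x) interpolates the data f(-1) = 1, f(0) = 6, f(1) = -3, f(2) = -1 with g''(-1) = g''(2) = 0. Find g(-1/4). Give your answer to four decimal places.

Let M_i = g''(x_i). Step sizes h_i = 1, 1, 1; slopes of the chords Δ_i = (y_(i+1) - y_i)/h_i = 5, -9, 2.
  1·M_0 + 4·M_1 + 1·M_2 = 6(Δ_1 - Δ_0) = -84
  1·M_1 + 4·M_2 + 1·M_3 = 6(Δ_2 - Δ_1) = 66
Natural end conditions: M_0 = M_3 = 0.
Forward elimination and back-substitution give M_0 = 0, M_1 = -134/5, M_2 = 116/5, M_3 = 0.
On [-1, 0], g(x) = 1 + 142/15·(x + 1) + 0·(x + 1)² - 67/15·(x + 1)³.
With (x + 1) = 3/4: g(-1/4) = 1989/320.

6.2156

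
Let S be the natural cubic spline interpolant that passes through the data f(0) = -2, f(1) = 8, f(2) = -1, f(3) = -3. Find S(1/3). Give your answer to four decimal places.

Let M_i = S''(x_i). Step sizes h_i = 1, 1, 1; slopes of the chords Δ_i = (y_(i+1) - y_i)/h_i = 10, -9, -2.
  1·M_0 + 4·M_1 + 1·M_2 = 6(Δ_1 - Δ_0) = -114
  1·M_1 + 4·M_2 + 1·M_3 = 6(Δ_2 - Δ_1) = 42
Natural end conditions: M_0 = M_3 = 0.
Solving the tridiagonal system: M_0 = 0, M_1 = -166/5, M_2 = 94/5, M_3 = 0.
On [0, 1], S(x) = -2 + 233/15·x + 0·x² - 83/15·x³.
With x = 1/3: S(1/3) = 1204/405.

2.9728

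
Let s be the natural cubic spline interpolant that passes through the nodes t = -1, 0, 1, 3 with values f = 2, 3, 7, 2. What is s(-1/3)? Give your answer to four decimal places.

Put m_i = s'' at the i-th knot. Here h = (1, 1, 2) and Δ = (1, 4, -5/2), so the interior equations h_(i-1)·m_(i-1) + 2(h_(i-1)+h_i)·m_i + h_i·m_(i+1) = 6(Δ_i − Δ_(i-1)) read
  1·m_0 + 4·m_1 + 1·m_2 = 6(Δ_1 - Δ_0) = 18
  1·m_1 + 6·m_2 + 2·m_3 = 6(Δ_2 - Δ_1) = -39
Natural end conditions: m_0 = m_3 = 0.
Forward elimination and back-substitution give m_0 = 0, m_1 = 147/23, m_2 = -174/23, m_3 = 0.
On [-1, 0], s(t) = 2 - 3/46·(t + 1) + 0·(t + 1)² + 49/46·(t + 1)³.
With (t + 1) = 2/3: s(-1/3) = 1411/621.

2.2721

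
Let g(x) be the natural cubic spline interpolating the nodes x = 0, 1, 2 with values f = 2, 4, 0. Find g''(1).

-9

Put σ_i = g'' at the i-th knot. Here h = (1, 1) and Δ = (2, -4), so the interior equations h_(i-1)·σ_(i-1) + 2(h_(i-1)+h_i)·σ_i + h_i·σ_(i+1) = 6(Δ_i − Δ_(i-1)) read
  1·σ_0 + 4·σ_1 + 1·σ_2 = 6(Δ_1 - Δ_0) = -36
Natural end conditions: σ_0 = σ_2 = 0.
Solving: σ_0 = 0, σ_1 = -9, σ_2 = 0.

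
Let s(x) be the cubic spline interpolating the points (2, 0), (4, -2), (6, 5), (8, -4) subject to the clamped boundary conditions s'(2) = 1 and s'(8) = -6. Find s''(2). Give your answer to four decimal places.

With m_i denoting the second derivative at x_i, h_i = 2, 2, 2, and Δ_i = (y_(i+1) − y_i)/h_i = -1, 7/2, -9/2:
  2·m_0 + 8·m_1 + 2·m_2 = 6(Δ_1 - Δ_0) = 27
  2·m_1 + 8·m_2 + 2·m_3 = 6(Δ_2 - Δ_1) = -48
Clamped end conditions give two more equations: 2h_0·m_0 + h_0·m_1 = 6(Δ_0 - s'(2)) = -12 and h_2·m_2 + 2h_2·m_3 = 6(s'(8) - Δ_2) = -9.
Hence m_0 = -98/15, m_1 = 106/15, m_2 = -247/30, m_3 = 28/15.

-6.5333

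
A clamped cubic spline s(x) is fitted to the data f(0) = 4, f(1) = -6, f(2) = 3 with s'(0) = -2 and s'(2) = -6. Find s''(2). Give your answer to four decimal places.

Write M_i for s''(x_i). With h_i = 1, 1 and divided differences Δ_i = -10, 9, the continuity of s' gives the tridiagonal system
  1·M_0 + 4·M_1 + 1·M_2 = 6(Δ_1 - Δ_0) = 114
Clamped end conditions give two more equations: 2h_0·M_0 + h_0·M_1 = 6(Δ_0 - s'(0)) = -48 and h_1·M_1 + 2h_1·M_2 = 6(s'(2) - Δ_1) = -90.
Solving the tridiagonal system: M_0 = -109/2, M_1 = 61, M_2 = -151/2.

-75.5000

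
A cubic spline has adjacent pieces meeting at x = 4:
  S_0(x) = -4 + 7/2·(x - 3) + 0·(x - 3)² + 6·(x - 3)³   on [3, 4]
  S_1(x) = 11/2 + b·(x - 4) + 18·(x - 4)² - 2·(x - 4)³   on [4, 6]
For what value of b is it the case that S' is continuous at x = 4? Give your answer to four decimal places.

S_0'(x) = 7/2 + 0·(x - 3) + 18·(x - 3)², so S_0'(4) = 43/2. On the right, S_1'(4) = b, so b = 43/2.

21.5000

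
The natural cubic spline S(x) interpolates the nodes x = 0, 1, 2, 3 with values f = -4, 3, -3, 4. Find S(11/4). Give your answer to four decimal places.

Write σ_i for S''(x_i). With h_i = 1, 1, 1 and divided differences Δ_i = 7, -6, 7, the continuity of S' gives the tridiagonal system
  1·σ_0 + 4·σ_1 + 1·σ_2 = 6(Δ_1 - Δ_0) = -78
  1·σ_1 + 4·σ_2 + 1·σ_3 = 6(Δ_2 - Δ_1) = 78
Natural end conditions: σ_0 = σ_3 = 0.
Solving the tridiagonal system: σ_0 = 0, σ_1 = -26, σ_2 = 26, σ_3 = 0.
On [2, 3], S(x) = -3 - 5/3·(x - 2) + 13·(x - 2)² - 13/3·(x - 2)³.
With (x - 2) = 3/4: S(11/4) = 79/64.

1.2344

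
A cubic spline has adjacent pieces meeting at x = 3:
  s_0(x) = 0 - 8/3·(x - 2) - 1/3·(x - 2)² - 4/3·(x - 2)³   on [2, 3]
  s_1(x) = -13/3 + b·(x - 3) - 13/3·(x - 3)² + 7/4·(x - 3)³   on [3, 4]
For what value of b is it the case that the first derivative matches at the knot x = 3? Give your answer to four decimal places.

-7.3333

s_0'(x) = -8/3 - 2/3·(x - 2) - 4·(x - 2)², so s_0'(3) = -22/3. On the right, s_1'(3) = b, so b = -22/3.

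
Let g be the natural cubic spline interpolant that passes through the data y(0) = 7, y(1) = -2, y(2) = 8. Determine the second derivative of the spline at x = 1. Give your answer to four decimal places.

28.5000

With M_i denoting the second derivative at x_i, h_i = 1, 1, and Δ_i = (y_(i+1) − y_i)/h_i = -9, 10:
  1·M_0 + 4·M_1 + 1·M_2 = 6(Δ_1 - Δ_0) = 114
Natural end conditions: M_0 = M_2 = 0.
Solving the tridiagonal system: M_0 = 0, M_1 = 57/2, M_2 = 0.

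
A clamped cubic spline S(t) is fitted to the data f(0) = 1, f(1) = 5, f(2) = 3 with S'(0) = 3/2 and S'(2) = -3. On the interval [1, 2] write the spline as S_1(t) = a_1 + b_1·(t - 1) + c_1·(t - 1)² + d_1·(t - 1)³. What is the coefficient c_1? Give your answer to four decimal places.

-6.7500

Let M_i = S''(x_i). Step sizes h_i = 1, 1; slopes of the chords Δ_i = (y_(i+1) - y_i)/h_i = 4, -2.
  1·M_0 + 4·M_1 + 1·M_2 = 6(Δ_1 - Δ_0) = -36
Clamped end conditions give two more equations: 2h_0·M_0 + h_0·M_1 = 6(Δ_0 - S'(0)) = 15 and h_1·M_1 + 2h_1·M_2 = 6(S'(2) - Δ_1) = -6.
Hence M_0 = 57/4, M_1 = -27/2, M_2 = 15/4.
On [1, 2], with S_1(t) = a_1 + b_1·(t - 1) + c_1·(t - 1)² + d_1·(t - 1)³: c_1 = M_1/2 = -27/4, d_1 = (M_2 - M_1)/(6h_1) = 23/8, b_1 = Δ_1 - h_1(2M_1 + M_2)/6 = 15/8.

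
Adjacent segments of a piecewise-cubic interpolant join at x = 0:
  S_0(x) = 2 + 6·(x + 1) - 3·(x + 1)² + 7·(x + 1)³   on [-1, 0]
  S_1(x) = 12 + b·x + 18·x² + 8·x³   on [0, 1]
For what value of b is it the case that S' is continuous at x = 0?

21

S_0'(x) = 6 - 6·(x + 1) + 21·(x + 1)², so S_0'(0) = 21. On the right, S_1'(0) = b, so b = 21.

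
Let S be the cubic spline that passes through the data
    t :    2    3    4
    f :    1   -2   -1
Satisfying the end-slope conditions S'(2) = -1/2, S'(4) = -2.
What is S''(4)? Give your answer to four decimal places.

Put m_i = S'' at the i-th knot. Here h = (1, 1) and Δ = (-3, 1), so the interior equations h_(i-1)·m_(i-1) + 2(h_(i-1)+h_i)·m_i + h_i·m_(i+1) = 6(Δ_i − Δ_(i-1)) read
  1·m_0 + 4·m_1 + 1·m_2 = 6(Δ_1 - Δ_0) = 24
Clamped end conditions give two more equations: 2h_0·m_0 + h_0·m_1 = 6(Δ_0 - S'(2)) = -15 and h_1·m_1 + 2h_1·m_2 = 6(S'(4) - Δ_1) = -18.
Solving: m_0 = -57/4, m_1 = 27/2, m_2 = -63/4.

-15.7500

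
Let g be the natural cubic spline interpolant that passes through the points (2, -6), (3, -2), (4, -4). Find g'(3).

1

With m_i denoting the second derivative at x_i, h_i = 1, 1, and Δ_i = (y_(i+1) − y_i)/h_i = 4, -2:
  1·m_0 + 4·m_1 + 1·m_2 = 6(Δ_1 - Δ_0) = -36
Natural end conditions: m_0 = m_2 = 0.
Forward elimination and back-substitution give m_0 = 0, m_1 = -9, m_2 = 0.
On [3, 4], g'(x) = b_1 + 2c_1·(x - 3) + 3d_1·(x - 3)² with b_1 = Δ_1 - h_1(2m_1 + m_2)/6 = 1, c_1 = m_1/2 = -9/2, d_1 = (m_2 - m_1)/(6h_1) = 3/2. So g'(3) = 1.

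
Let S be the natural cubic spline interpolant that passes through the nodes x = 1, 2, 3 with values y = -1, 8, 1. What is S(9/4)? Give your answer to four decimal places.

With M_i denoting the second derivative at x_i, h_i = 1, 1, and Δ_i = (y_(i+1) − y_i)/h_i = 9, -7:
  1·M_0 + 4·M_1 + 1·M_2 = 6(Δ_1 - Δ_0) = -96
Natural end conditions: M_0 = M_2 = 0.
Forward elimination and back-substitution give M_0 = 0, M_1 = -24, M_2 = 0.
On [2, 3], S(x) = 8 + 1·(x - 2) - 12·(x - 2)² + 4·(x - 2)³.
With (x - 2) = 1/4: S(9/4) = 121/16.

7.5625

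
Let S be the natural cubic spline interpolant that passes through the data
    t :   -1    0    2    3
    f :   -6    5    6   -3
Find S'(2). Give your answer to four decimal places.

Write M_i for S''(x_i). With h_i = 1, 2, 1 and divided differences Δ_i = 11, 1/2, -9, the continuity of S' gives the tridiagonal system
  1·M_0 + 6·M_1 + 2·M_2 = 6(Δ_1 - Δ_0) = -63
  2·M_1 + 6·M_2 + 1·M_3 = 6(Δ_2 - Δ_1) = -57
Natural end conditions: M_0 = M_3 = 0.
Hence M_0 = 0, M_1 = -33/4, M_2 = -27/4, M_3 = 0.
On [2, 3], S'(t) = b_2 + 2c_2·(t - 2) + 3d_2·(t - 2)² with b_2 = Δ_2 - h_2(2M_2 + M_3)/6 = -27/4, c_2 = M_2/2 = -27/8, d_2 = (M_3 - M_2)/(6h_2) = 9/8. So S'(2) = -27/4.

-6.7500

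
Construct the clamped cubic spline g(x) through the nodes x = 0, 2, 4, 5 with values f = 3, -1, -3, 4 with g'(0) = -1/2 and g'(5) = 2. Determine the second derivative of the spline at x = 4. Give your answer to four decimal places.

12.1739

With m_i denoting the second derivative at x_i, h_i = 2, 2, 1, and Δ_i = (y_(i+1) − y_i)/h_i = -2, -1, 7:
  2·m_0 + 8·m_1 + 2·m_2 = 6(Δ_1 - Δ_0) = 6
  2·m_1 + 6·m_2 + 1·m_3 = 6(Δ_2 - Δ_1) = 48
Clamped end conditions give two more equations: 2h_0·m_0 + h_0·m_1 = 6(Δ_0 - g'(0)) = -9 and h_2·m_2 + 2h_2·m_3 = 6(g'(5) - Δ_2) = -30.
Solving the tridiagonal system: m_0 = -29/23, m_1 = -91/46, m_2 = 280/23, m_3 = -485/23.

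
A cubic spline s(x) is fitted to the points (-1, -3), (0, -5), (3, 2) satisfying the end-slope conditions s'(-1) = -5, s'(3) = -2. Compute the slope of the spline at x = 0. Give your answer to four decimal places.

Put M_i = s'' at the i-th knot. Here h = (1, 3) and Δ = (-2, 7/3), so the interior equations h_(i-1)·M_(i-1) + 2(h_(i-1)+h_i)·M_i + h_i·M_(i+1) = 6(Δ_i − Δ_(i-1)) read
  1·M_0 + 8·M_1 + 3·M_2 = 6(Δ_1 - Δ_0) = 26
Clamped end conditions give two more equations: 2h_0·M_0 + h_0·M_1 = 6(Δ_0 - s'(-1)) = 18 and h_1·M_1 + 2h_1·M_2 = 6(s'(3) - Δ_1) = -26.
Solving: M_0 = 13/2, M_1 = 5, M_2 = -41/6.
On [0, 3], s'(x) = b_1 + 2c_1·x + 3d_1·x² with b_1 = Δ_1 - h_1(2M_1 + M_2)/6 = 3/4, c_1 = M_1/2 = 5/2, d_1 = (M_2 - M_1)/(6h_1) = -71/108. So s'(0) = 3/4.

0.7500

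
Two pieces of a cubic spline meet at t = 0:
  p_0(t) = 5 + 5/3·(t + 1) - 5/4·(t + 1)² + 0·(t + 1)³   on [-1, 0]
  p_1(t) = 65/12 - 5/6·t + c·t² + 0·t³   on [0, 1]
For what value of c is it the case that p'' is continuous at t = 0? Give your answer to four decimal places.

p_0''(t) = -5/2 + 0·(t + 1), so p_0''(0) = -5/2. On the right, p_1''(0) = 2c, so c = -5/4.

-1.2500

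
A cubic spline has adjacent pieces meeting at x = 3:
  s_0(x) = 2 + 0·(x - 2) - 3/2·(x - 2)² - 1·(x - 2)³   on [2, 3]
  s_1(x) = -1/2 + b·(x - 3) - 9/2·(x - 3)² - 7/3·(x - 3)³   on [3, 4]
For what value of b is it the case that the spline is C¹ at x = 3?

s_0'(x) = 0 - 3·(x - 2) - 3·(x - 2)², so s_0'(3) = -6. On the right, s_1'(3) = b, so b = -6.

-6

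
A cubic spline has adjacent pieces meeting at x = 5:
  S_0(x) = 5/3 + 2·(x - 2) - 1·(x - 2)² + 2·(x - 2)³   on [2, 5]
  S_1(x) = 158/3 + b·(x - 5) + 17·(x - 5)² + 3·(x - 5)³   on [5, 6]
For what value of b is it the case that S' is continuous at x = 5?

50

S_0'(x) = 2 - 2·(x - 2) + 6·(x - 2)², so S_0'(5) = 50. On the right, S_1'(5) = b, so b = 50.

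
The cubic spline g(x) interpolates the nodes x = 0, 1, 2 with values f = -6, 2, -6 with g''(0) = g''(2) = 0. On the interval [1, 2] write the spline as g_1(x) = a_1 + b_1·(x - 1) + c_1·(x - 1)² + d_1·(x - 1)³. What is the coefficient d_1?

4

With M_i denoting the second derivative at x_i, h_i = 1, 1, and Δ_i = (y_(i+1) − y_i)/h_i = 8, -8:
  1·M_0 + 4·M_1 + 1·M_2 = 6(Δ_1 - Δ_0) = -96
Natural end conditions: M_0 = M_2 = 0.
Hence M_0 = 0, M_1 = -24, M_2 = 0.
On [1, 2], with g_1(x) = a_1 + b_1·(x - 1) + c_1·(x - 1)² + d_1·(x - 1)³: c_1 = M_1/2 = -12, d_1 = (M_2 - M_1)/(6h_1) = 4, b_1 = Δ_1 - h_1(2M_1 + M_2)/6 = 0.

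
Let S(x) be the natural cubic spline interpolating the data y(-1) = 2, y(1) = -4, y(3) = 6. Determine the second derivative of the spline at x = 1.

With M_i denoting the second derivative at x_i, h_i = 2, 2, and Δ_i = (y_(i+1) − y_i)/h_i = -3, 5:
  2·M_0 + 8·M_1 + 2·M_2 = 6(Δ_1 - Δ_0) = 48
Natural end conditions: M_0 = M_2 = 0.
Solving the tridiagonal system: M_0 = 0, M_1 = 6, M_2 = 0.

6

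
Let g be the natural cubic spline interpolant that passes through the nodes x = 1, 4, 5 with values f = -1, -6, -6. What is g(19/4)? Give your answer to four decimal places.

Put m_i = g'' at the i-th knot. Here h = (3, 1) and Δ = (-5/3, 0), so the interior equations h_(i-1)·m_(i-1) + 2(h_(i-1)+h_i)·m_i + h_i·m_(i+1) = 6(Δ_i − Δ_(i-1)) read
  3·m_0 + 8·m_1 + 1·m_2 = 6(Δ_1 - Δ_0) = 10
Natural end conditions: m_0 = m_2 = 0.
Forward elimination and back-substitution give m_0 = 0, m_1 = 5/4, m_2 = 0.
On [4, 5], g(x) = -6 - 5/12·(x - 4) + 5/8·(x - 4)² - 5/24·(x - 4)³.
With (x - 4) = 3/4: g(19/4) = -3097/512.

-6.0488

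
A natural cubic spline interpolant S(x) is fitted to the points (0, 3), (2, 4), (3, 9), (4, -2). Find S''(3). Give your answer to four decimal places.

-26.2174

Let M_i = S''(x_i). Step sizes h_i = 2, 1, 1; slopes of the chords Δ_i = (y_(i+1) - y_i)/h_i = 1/2, 5, -11.
  2·M_0 + 6·M_1 + 1·M_2 = 6(Δ_1 - Δ_0) = 27
  1·M_1 + 4·M_2 + 1·M_3 = 6(Δ_2 - Δ_1) = -96
Natural end conditions: M_0 = M_3 = 0.
Solving: M_0 = 0, M_1 = 204/23, M_2 = -603/23, M_3 = 0.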